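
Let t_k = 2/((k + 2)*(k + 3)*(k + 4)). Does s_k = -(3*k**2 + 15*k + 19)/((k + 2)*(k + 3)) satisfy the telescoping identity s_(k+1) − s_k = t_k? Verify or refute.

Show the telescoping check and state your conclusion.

Valid — Δs_k = t_k.

s_(k+1) = (-15*k - 3*(k + 1)**2 - 34)/((k + 3)*(k + 4))
s_(k+1) − s_k = 2/(k**3 + 9*k**2 + 26*k + 24)
(s_(k+1) − s_k) − t_k = 0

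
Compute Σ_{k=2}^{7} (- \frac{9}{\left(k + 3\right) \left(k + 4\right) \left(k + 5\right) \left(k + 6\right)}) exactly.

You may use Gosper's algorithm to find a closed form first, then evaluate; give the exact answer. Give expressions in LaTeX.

Σ = -251/20020

Ratio r(k) = (k + 3)/(k + 7).
Take A(k)=k + 3, B(k)=k + 7, C(k)=1.
Key eq: (k + 3)·f(k+1) = (k + 6)·f(k) + (1).
From deg A=1, deg B=1, deg C=0: d=3.
Solving with deg f ≤ 3: f(k) = k*(k**2 + 12*k + 47)/180.
Certificate R = B(k−1)f/C = k*(k + 6)*(k**2 + 12*k + 47)/180 gives s_k = k*(-k**2 - 12*k - 47)/(20*(k + 3)*(k + 4)*(k + 5)).
Δs = -9/(k**4 + 18*k**3 + 119*k**2 + 342*k + 360), as required.
Evaluate s at k=8 and k=2: -69/1430 and -1/28; difference -251/20020.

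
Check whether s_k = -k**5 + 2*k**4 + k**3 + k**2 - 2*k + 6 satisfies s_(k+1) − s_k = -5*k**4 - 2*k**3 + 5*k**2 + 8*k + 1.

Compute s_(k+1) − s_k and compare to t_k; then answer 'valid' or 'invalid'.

s_(k+1) = -k**5 - 3*k**4 - k**3 + 6*k**2 + 6*k + 7
s_(k+1) − s_k = -5*k**4 - 2*k**3 + 5*k**2 + 8*k + 1
(s_(k+1) − s_k) − t_k = 0

Valid: the claim telescopes to t_k.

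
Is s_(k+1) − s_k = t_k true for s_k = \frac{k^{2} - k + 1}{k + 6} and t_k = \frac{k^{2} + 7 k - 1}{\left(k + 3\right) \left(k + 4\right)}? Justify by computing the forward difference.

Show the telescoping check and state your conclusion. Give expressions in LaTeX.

s_(k+1) = (-k + (k + 1)**2)/(k + 7)
s_(k+1) − s_k = (k**2 + 13*k - 1)/(k**2 + 13*k + 42)
(s_(k+1) − s_k) − t_k = 6*(-5*k**2 - 22*k + 5)/(k**4 + 20*k**3 + 145*k**2 + 450*k + 504)

Invalid: residual \frac{6 \left(- 5 k^{2} - 22 k + 5\right)}{k^{4} + 20 k^{3} + 145 k^{2} + 450 k + 504} ≠ 0.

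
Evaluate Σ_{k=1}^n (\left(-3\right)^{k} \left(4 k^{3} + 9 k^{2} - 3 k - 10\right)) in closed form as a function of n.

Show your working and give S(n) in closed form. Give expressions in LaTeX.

The ratio is 3*k*(-4*k**2 - 21*k - 27)/(4*k**3 + 9*k**2 - 3*k - 10).
A = -3, B = 1, C = k**3 + 9*k**2/4 - 3*k/4 - 5/2.
Set up (-3)·f(k+1) − (1)·f(k) − (k**3 + 9*k**2/4 - 3*k/4 - 5/2) = 0.
Bound: deg f ≤ 3.
A polynomial solution: f(k) = -(k**3 - 3*k - 1)/4.
Get s_k = R·t_k = (-3)**k*(-k**3 + 3*k + 1) with R(k) = B(k−1)f(k)/C(k) = -(k**3 - 3*k - 1)/((k - 1)*(k + 2)*(4*k + 5)).
Check: Δs_k = (-3)**k*(k**3 - 12*k + 3*(k + 1)**3 - 13). ✓
s_(n+1) = (-3)**(n + 1)*(-n**3 - 3*n**2 + 3) and s_(1) = -9, so S(n) = 3*(-3)**n*n**3 + 9*(-3)**n*n**2 - 9*(-3)**n + 9.

S(n) = 3 \left(-3\right)^{n} n^{3} + 9 \left(-3\right)^{n} n^{2} - 9 \left(-3\right)^{n} + 9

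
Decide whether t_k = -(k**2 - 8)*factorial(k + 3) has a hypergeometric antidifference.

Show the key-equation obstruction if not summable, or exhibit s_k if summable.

Yes. s_k = -(k - 4)*factorial(k + 3).

Step 1: r(k) = (k + 4)*((k + 1)**2 - 8)/(k**2 - 8).
A = k + 4, B = 1, C = k**2 - 8.
Need (k + 4)·f(k+1) − (1)·f(k) = k**2 - 8.
Bound: deg f ≤ 1.
Solve for f: f(k) = k - 4 (degree 1 ≤ 1).
Certificate R = B(k−1)f/C = (k - 4)/(k**2 - 8) gives s_k = -(k - 4)*factorial(k + 3).
s_(k+1) − s_k = -(k**2 - 8)*factorial(k + 3) = t_k.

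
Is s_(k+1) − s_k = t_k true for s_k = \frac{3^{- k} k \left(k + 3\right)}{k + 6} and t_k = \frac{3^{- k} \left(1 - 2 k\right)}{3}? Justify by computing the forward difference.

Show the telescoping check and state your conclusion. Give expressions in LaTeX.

Invalid: residual \frac{2 \cdot 3^{- k} \left(k^{2} + 7 k - 3\right)}{k^{2} + 13 k + 42} ≠ 0.

s_(k+1) = (k + 1)*(k + 4)/(3*3**k*(k + 7))
s_(k+1) − s_k = (-2*k**3 - 19*k**2 - 29*k + 24)/(3*3**k*(k**2 + 13*k + 42))
(s_(k+1) − s_k) − t_k = 2*(k**2 + 7*k - 3)/(3**k*(k**2 + 13*k + 42))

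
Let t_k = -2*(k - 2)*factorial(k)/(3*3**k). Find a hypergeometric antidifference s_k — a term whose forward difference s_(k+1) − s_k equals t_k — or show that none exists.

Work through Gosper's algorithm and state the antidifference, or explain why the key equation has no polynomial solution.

The ratio is (k**2 - 1)/(3*(k - 2)).
Take A(k)=k/3 + 1/3, B(k)=1, C(k)=k - 2.
Need (k/3 + 1/3)·f(k+1) − (1)·f(k) = k - 2.
Bound: deg f ≤ 0.
A polynomial solution: f(k) = 3.
Certificate R = B(k−1)f/C = 3/(k - 2) gives s_k = -2*factorial(k)/3**k.
Check: Δs_k = -2*(k - 2)*factorial(k)/(3*3**k). ✓

s_k = -2*factorial(k)/3**k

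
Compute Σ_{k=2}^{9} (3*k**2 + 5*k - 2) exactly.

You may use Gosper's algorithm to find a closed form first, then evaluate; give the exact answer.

t_(k+1)/t_k = (3*k**2 + 11*k + 6)/(3*k**2 + 5*k - 2).
Take A(k)=1, B(k)=1, C(k)=k**2 + 5*k/3 - 2/3.
Set up (1)·f(k+1) − (1)·f(k) − (k**2 + 5*k/3 - 2/3) = 0.
Degrees (0,0,2) ⇒ d ≤ 3.
Solve for f: f(k) = k*(k**2 + k - 4)/3 (degree 3 ≤ 3).
R(k) = B(k−1)·f(k)/C(k) = k*(k**2 + k - 4)/((k + 2)*(3*k - 1)); s_k = R·t_k = k*(k**2 + k - 4).
Verify: 3*k**2 + 5*k - 2 matches t_k.
Σ_(k=2)^(9) t_k = s_(10) − s_(2) = 1060 − (4) = 1056.

Σ = 1056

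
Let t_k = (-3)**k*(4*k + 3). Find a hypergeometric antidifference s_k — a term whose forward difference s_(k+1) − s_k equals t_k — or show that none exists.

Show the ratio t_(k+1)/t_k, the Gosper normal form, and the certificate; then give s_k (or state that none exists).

Compute t_(k+1)/t_k: get 3*(-4*k - 7)/(4*k + 3).
A = -3, B = 1, C = k + 3/4.
Set up (-3)·f(k+1) − (1)·f(k) − (k + 3/4) = 0.
deg f ≤ 1 (via 0,0,1).
Coefficient equations give f(k) = -k/4.
R(k) = B(k−1)·f(k)/C(k) = -k/(4*k + 3); s_k = R·t_k = -(-3)**k*k.
Check: Δs_k = (-3)**k*(4*k + 3). ✓

s_k = -(-3)**k*k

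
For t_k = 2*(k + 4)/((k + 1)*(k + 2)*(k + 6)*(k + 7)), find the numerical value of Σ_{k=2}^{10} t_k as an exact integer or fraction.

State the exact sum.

Σ = 5/136

Compute t_(k+1)/t_k: get (k + 1)*(k + 5)*(k + 6)/((k + 3)*(k + 4)*(k + 8)).
So A=k + 1 and B=k + 8, with C=k**4 + 16*k**3 + 95*k**2 + 248*k + 240.
Need (k + 1)·f(k+1) − (k + 7)·f(k) = k**4 + 16*k**3 + 95*k**2 + 248*k + 240.
Degrees (1,1,4) ⇒ d ≤ 6.
A polynomial solution: f(k) = k*(k + 2)*(k + 3)*(k + 4)*(k + 5)*(k + 7)/12.
So s_k = (B(k−1)f/C)·t_k = (k*(k + 2)*(k + 7)**2/(12*(k + 4)))·t_k = k*(k + 7)/(6*(k**2 + 7*k + 6)).
Check: Δs_k = 2*(k + 4)/(k**4 + 16*k**3 + 83*k**2 + 152*k + 84). ✓
Telescoping: Σ = s_(11) − s_(2) = 11/68 − (1/8) = 5/136.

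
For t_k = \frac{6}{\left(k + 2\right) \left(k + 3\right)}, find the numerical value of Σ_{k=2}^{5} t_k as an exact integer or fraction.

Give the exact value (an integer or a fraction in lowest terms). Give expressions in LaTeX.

The ratio is (k + 2)/(k + 4).
Factor: A=k + 2; B=k + 4; C=1.
Need (k + 2)·f(k+1) − (k + 3)·f(k) = 1.
From deg A=1, deg B=1, deg C=0: d=1.
Match coefficients ⇒ f(k) = k/2.
So s_k = (B(k−1)f/C)·t_k = (k*(k + 3)/2)·t_k = 3*k/(k + 2).
s_(k+1) − s_k = 6/(k**2 + 5*k + 6) = t_k.
Σ_(k=2)^(5) t_k = s_(6) − s_(2) = 9/4 − (3/2) = 3/4.

Σ = 3/4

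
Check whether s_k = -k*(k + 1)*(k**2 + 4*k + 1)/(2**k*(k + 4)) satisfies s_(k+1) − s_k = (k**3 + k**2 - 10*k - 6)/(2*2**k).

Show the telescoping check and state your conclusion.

s_(k+1) = -(k + 1)*(k + 2)*(4*k + (k + 1)**2 + 5)/(2*2**k*(k + 5))
s_(k+1) − s_k = (k**5 + 7*k**4 - 2*k**3 - 82*k**2 - 122*k - 48)/(2*2**k*(k**2 + 9*k + 20))
(s_(k+1) − s_k) − t_k = 3*(-k**4 - 7*k**3 - 2*k**2 + 44*k + 24)/(2*2**k*(k**2 + 9*k + 20))

Invalid: residual 3*(-k**4 - 7*k**3 - 2*k**2 + 44*k + 24)/(2*2**k*(k**2 + 9*k + 20)) ≠ 0.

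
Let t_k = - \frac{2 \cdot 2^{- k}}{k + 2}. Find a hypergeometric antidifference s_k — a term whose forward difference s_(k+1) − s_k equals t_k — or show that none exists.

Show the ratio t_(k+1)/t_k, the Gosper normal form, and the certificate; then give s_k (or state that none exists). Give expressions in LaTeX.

t_(k+1)/t_k = (k + 2)/(2*(k + 3)).
Take A(k)=k/2 + 1, B(k)=k + 3, C(k)=1.
f must satisfy (k/2 + 1)·f(k+1) − (k + 2)·f(k) = 1.
Degrees (1,1,0) ⇒ d ≤ -1.
Negative degree bound (-1): no f exists, t_k not Gosper-summable.

none (Gosper's algorithm certifies no s_k)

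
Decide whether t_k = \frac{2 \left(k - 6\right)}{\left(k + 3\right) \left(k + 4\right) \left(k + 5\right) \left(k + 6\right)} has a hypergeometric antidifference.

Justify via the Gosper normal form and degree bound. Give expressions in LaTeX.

Yes. s_k = \frac{k \left(- k^{2} - 12 k - 67\right)}{20 \left(k + 3\right) \left(k + 4\right) \left(k + 5\right)}.

Ratio r(k) = (k - 5)*(k + 3)/((k - 6)*(k + 7)).
Take A(k)=k + 3, B(k)=k + 7, C(k)=k - 6.
Set up (k + 3)·f(k+1) − (k + 6)·f(k) − (k - 6) = 0.
deg f ≤ 3 (via 1,1,1).
A polynomial solution: f(k) = -k*(k**2 + 12*k + 67)/40.
So s_k = (B(k−1)f/C)·t_k = (-k*(k + 6)*(k**2 + 12*k + 67)/(40*(k - 6)))·t_k = k*(-k**2 - 12*k - 67)/(20*(k + 3)*(k + 4)*(k + 5)).
Δs = 2*(k - 6)/(k**4 + 18*k**3 + 119*k**2 + 342*k + 360), as required.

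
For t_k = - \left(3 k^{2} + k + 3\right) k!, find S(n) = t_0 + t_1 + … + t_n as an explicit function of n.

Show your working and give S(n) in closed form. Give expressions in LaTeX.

The ratio is (k + 1)*(k + 3*(k + 1)**2 + 4)/(3*k**2 + k + 3).
So A=k + 1 and B=1, with C=k**2 + k/3 + 1.
Solve (k + 1)·f(k+1) − (1)·f(k) = k**2 + k/3 + 1.
Degrees (1,0,2) ⇒ d ≤ 1.
Coefficient equations give f(k) = (3*k - 2)/3.
Then R = B(k−1)f/C = (3*k - 2)/(3*k**2 + k + 3), so s_k = R(k)·t_k = -(3*k - 2)*factorial(k).
Δs = -(3*k**2 + k + 3)*factorial(k), as required.
s_(n+1) = -(3*n + 1)*factorial(n + 1) and s_(0) = 2, so S(n) = -3*n**2*factorial(n) - 4*n*factorial(n) - factorial(n) - 2.

S(n) = - 3 n^{2} n! - 4 n n! - n! - 2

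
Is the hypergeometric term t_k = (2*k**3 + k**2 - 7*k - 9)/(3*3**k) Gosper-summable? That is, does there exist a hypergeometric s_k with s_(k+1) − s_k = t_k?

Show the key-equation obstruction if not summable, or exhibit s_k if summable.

Yes. s_k = (-k**3 - 2*k**2 + 3)/3**k.

Compute t_(k+1)/t_k: get (2*k**3 + 7*k**2 + k - 13)/(3*(2*k**3 + k**2 - 7*k - 9)).
Normal form (A,B,C) = (1/3, 1, k**3 + k**2/2 - 7*k/2 - 9/2).
Set up (1/3)·f(k+1) − (1)·f(k) − (k**3 + k**2/2 - 7*k/2 - 9/2) = 0.
Degrees (0,0,3) ⇒ d ≤ 3.
Coefficient equations give f(k) = -3*(k - 1)*(k**2 + 3*k + 3)/2.
So s_k = (B(k−1)f/C)·t_k = (-3*(k - 1)*(k**2 + 3*k + 3)/(2*k**3 + k**2 - 7*k - 9))·t_k = (-k**3 - 2*k**2 + 3)/3**k.
s_(k+1) − s_k = (2*k**3 + k**2 - 7*k - 9)/(3*3**k) = t_k.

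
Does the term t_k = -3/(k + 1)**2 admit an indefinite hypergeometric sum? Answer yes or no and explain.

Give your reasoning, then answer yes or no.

No — t_k has no hypergeometric antidifference.

The ratio is (k + 1)**2/(k + 2)**2.
Normal form (A,B,C) = (k**2 + 2*k + 1, k**2 + 4*k + 4, 1).
Solve (k**2 + 2*k + 1)·f(k+1) − (k**2 + 2*k + 1)·f(k) = 1.
d = 0 from the (2,2,0) case.
Write f(k) = c0. Then LHS − RHS = -1, requiring -1 = 0: contradictory. No certificate.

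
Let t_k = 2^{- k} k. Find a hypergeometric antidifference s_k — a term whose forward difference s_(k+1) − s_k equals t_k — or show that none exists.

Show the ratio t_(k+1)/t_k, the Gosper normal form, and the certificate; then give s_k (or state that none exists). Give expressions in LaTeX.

s_k = 2^{1 - k} \left(- k - 1\right)

r(k) = (k + 1)/(2*k) after simplifying.
A = 1/2, B = 1, C = k.
f must satisfy (1/2)·f(k+1) − (1)·f(k) = k.
Degrees (0,0,1) ⇒ d ≤ 1.
Solve for f: f(k) = -2*(k + 1) (degree 1 ≤ 1).
Then R = B(k−1)f/C = -2*(k + 1)/k, so s_k = R(k)·t_k = 2**(1 - k)*(-k - 1).
Δs = k/2**k, as required.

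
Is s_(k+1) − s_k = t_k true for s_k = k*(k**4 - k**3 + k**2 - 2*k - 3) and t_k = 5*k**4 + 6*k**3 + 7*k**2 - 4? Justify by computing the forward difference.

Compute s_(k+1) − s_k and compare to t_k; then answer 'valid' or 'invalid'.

s_(k+1) = k**5 + 4*k**4 + 7*k**3 + 5*k**2 - 3*k - 4
s_(k+1) − s_k = 5*k**4 + 6*k**3 + 7*k**2 - 4
(s_(k+1) − s_k) − t_k = 0

valid; difference matches t_k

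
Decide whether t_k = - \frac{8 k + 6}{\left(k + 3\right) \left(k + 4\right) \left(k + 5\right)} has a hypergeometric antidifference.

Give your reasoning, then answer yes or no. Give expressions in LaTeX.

t_(k+1)/t_k = (k + 3)*(4*k + 7)/((k + 6)*(4*k + 3)).
Normal form (A,B,C) = (k + 3, k + 6, k + 3/4).
Need (k + 3)·f(k+1) − (k + 5)·f(k) = k + 3/4.
deg f ≤ 2 (via 1,1,1).
Solving with deg f ≤ 2: f(k) = k*(5*k + 3)/32.
So s_k = (B(k−1)f/C)·t_k = (k*(k + 5)*(5*k + 3)/(8*(4*k + 3)))·t_k = -k*(5*k + 3)/(4*(k + 3)*(k + 4)).
s_(k+1) − s_k = 2*(-4*k - 3)/(k**3 + 12*k**2 + 47*k + 60) = t_k.

Yes. s_k = - \frac{k \left(5 k + 3\right)}{4 \left(k + 3\right) \left(k + 4\right)}.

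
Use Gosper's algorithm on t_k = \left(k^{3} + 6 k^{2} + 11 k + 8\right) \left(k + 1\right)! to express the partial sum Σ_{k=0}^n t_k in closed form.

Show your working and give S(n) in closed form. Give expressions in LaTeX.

r(k) = (k**4 + 11*k**3 + 44*k**2 + 78*k + 52)/(k**3 + 6*k**2 + 11*k + 8) after simplifying.
A = k + 2, B = 1, C = k**3 + 6*k**2 + 11*k + 8.
Key eq: (k + 2)·f(k+1) = (1)·f(k) + (k**3 + 6*k**2 + 11*k + 8).
Degrees (1,0,3) ⇒ d ≤ 2.
Solve for f: f(k) = k*(k + 3) (degree 2 ≤ 2).
Then R = B(k−1)f/C = k*(k + 3)/(k**3 + 6*k**2 + 11*k + 8), so s_k = R(k)·t_k = k*(k + 3)*factorial(k + 1).
s_(k+1) − s_k = (k**3 + 6*k**2 + 11*k + 8)*factorial(k + 1) = t_k.
Σ_(k=0)^n t_k = s_(n+1) − s_(0) = ((n + 1)*(n + 4)*factorial(n + 2)) − (0), i.e. (n + 1)*(n + 4)*factorial(n + 2).

S(n) = \left(n + 1\right) \left(n + 4\right) \left(n + 2\right)!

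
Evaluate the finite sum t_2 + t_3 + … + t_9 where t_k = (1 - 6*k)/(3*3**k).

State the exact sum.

Σ = -45896/59049

t_(k+1)/t_k = (6*k + 5)/(3*(6*k - 1)).
A = 1/3, B = 1, C = k - 1/6.
Set up (1/3)·f(k+1) − (1)·f(k) − (k - 1/6) = 0.
d = 1 from the (0,0,1) case.
A polynomial solution: f(k) = -(3*k + 1)/2.
Certificate R = B(k−1)f/C = -3*(3*k + 1)/(6*k - 1) gives s_k = (3*k + 1)/3**k.
Check: Δs_k = (1 - 6*k)/(3*3**k). ✓
Sum = s_(10) − s_(2); s_(10) = 31/59049, s_(2) = 7/9 ⇒ -45896/59049.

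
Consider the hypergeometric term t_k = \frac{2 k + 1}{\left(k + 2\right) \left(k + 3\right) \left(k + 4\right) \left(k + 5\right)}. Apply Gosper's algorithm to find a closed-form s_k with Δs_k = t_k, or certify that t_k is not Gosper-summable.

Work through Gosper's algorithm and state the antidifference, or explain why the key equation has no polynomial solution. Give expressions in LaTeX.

t_(k+1)/t_k = (k + 2)*(2*k + 3)/((k + 6)*(2*k + 1)).
Take A(k)=k + 2, B(k)=k + 6, C(k)=k + 1/2.
f must satisfy (k + 2)·f(k+1) − (k + 5)·f(k) = k + 1/2.
Degrees (1,1,1) ⇒ d ≤ 3.
Solving with deg f ≤ 3: f(k) = k*(k**2 + 9*k + 2)/48.
Certificate R = B(k−1)f/C = k*(k + 5)*(k**2 + 9*k + 2)/(24*(2*k + 1)) gives s_k = k*(k**2 + 9*k + 2)/(24*(k + 2)*(k + 3)*(k + 4)).
Check: Δs_k = (2*k + 1)/(k**4 + 14*k**3 + 71*k**2 + 154*k + 120). ✓

s_k = \frac{k \left(k^{2} + 9 k + 2\right)}{24 \left(k + 2\right) \left(k + 3\right) \left(k + 4\right)}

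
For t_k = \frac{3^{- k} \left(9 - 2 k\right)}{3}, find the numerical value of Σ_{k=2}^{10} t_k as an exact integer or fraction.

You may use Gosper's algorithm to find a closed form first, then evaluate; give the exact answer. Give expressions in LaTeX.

t_(k+1)/t_k = (2*k - 7)/(3*(2*k - 9)).
A = 1/3, B = 1, C = k - 9/2.
Need (1/3)·f(k+1) − (1)·f(k) = k - 9/2.
Bound: deg f ≤ 1.
Solving with deg f ≤ 1: f(k) = -3*(k - 4)/2.
So s_k = (B(k−1)f/C)·t_k = (-3*(k - 4)/(2*k - 9))·t_k = (k - 4)/3**k.
Verify: (9 - 2*k)/(3*3**k) matches t_k.
Telescoping: Σ = s_(11) − s_(2) = 7/177147 − (-2/9) = 39373/177147.

Σ = 39373/177147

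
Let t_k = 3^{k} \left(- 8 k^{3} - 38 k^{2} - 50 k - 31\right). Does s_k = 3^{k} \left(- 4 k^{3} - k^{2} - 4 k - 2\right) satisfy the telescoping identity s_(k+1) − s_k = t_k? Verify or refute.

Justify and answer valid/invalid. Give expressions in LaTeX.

s_(k+1) = 3**(k + 1)*(-4*k**3 - 13*k**2 - 18*k - 11)
s_(k+1) − s_k = 3**k*(-8*k**3 - 38*k**2 - 50*k - 31)
(s_(k+1) − s_k) − t_k = 0

Valid: the claim telescopes to t_k.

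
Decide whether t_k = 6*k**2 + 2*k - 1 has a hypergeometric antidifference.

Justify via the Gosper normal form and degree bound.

t_(k+1)/t_k = (6*k**2 + 14*k + 7)/(6*k**2 + 2*k - 1).
Gosper form: A/B · C(k+1)/C(k) with A=1, B=1, C=k**2 + k/3 - 1/6.
Solve (1)·f(k+1) − (1)·f(k) = k**2 + k/3 - 1/6.
Degrees (0,0,2) ⇒ d ≤ 3.
Solving with deg f ≤ 3: f(k) = k*(2*k**2 - 2*k - 1)/6.
Certificate R = B(k−1)f/C = k*(2*k**2 - 2*k - 1)/(6*k**2 + 2*k - 1) gives s_k = k*(2*k**2 - 2*k - 1).
Δs = 6*k**2 + 2*k - 1, as required.

Yes. s_k = k*(2*k**2 - 2*k - 1).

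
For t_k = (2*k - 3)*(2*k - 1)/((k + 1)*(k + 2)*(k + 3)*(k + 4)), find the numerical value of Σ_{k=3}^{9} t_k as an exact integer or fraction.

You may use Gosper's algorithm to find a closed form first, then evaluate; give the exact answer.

Step 1: r(k) = (k + 1)*(2*k + 1)/((k + 5)*(2*k - 3)).
Take A(k)=k + 1, B(k)=k + 5, C(k)=k**2 - 2*k + 3/4.
Key eq: (k + 1)·f(k+1) = (k + 4)·f(k) + (k**2 - 2*k + 3/4).
deg f ≤ 3 (via 1,1,2).
Coefficient equations give f(k) = k*(k**2 - 2*k + 7)/8.
So s_k = (B(k−1)f/C)·t_k = (k*(k + 4)*(k**2 - 2*k + 7)/(2*(2*k - 3)*(2*k - 1)))·t_k = k*(k**2 - 2*k + 7)/(2*(k**3 + 6*k**2 + 11*k + 6)).
Δs = (4*k**2 - 8*k + 3)/(k**4 + 10*k**3 + 35*k**2 + 50*k + 24), as required.
Sum = s_(10) − s_(3); s_(10) = 145/572, s_(3) = 1/8 ⇒ 147/1144.

Σ = 147/1144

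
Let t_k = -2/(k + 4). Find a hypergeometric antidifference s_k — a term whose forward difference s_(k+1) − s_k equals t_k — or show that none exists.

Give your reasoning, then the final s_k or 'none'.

The ratio is (k + 4)/(k + 5).
Gosper form: A/B · C(k+1)/C(k) with A=k + 4, B=k + 5, C=1.
Need (k + 4)·f(k+1) − (k + 4)·f(k) = 1.
d = 0 from the (1,1,0) case.
Write f(k) = c0. Then LHS − RHS = -1, requiring -1 = 0: contradictory. No certificate.

none — t_k is not Gosper-summable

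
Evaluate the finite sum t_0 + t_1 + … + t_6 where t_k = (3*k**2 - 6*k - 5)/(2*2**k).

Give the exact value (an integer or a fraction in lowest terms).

t_(k+1)/t_k = (3*k**2 - 8)/(2*(3*k**2 - 6*k - 5)).
Factor: A=1/2; B=1; C=k**2 - 2*k - 5/3.
Need (1/2)·f(k+1) − (1)·f(k) = k**2 - 2*k - 5/3.
deg f ≤ 2 (via 0,0,2).
A polynomial solution: f(k) = -2*(3*k**2 - 2)/3.
So s_k = (B(k−1)f/C)·t_k = (-2*(3*k**2 - 2)/(3*k**2 - 6*k - 5))·t_k = (2 - 3*k**2)/2**k.
s_(k+1) − s_k = (3*k**2 - 6*k - 5)/(2*2**k) = t_k.
Telescoping: Σ = s_(7) − s_(0) = -145/128 − (2) = -401/128.

Σ = -401/128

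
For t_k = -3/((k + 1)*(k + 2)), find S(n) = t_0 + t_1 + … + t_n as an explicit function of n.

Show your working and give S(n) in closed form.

Step 1: r(k) = (k + 1)/(k + 3).
Factor: A=k + 1; B=k + 3; C=1.
Need (k + 1)·f(k+1) − (k + 2)·f(k) = 1.
From deg A=1, deg B=1, deg C=0: d=1.
A polynomial solution: f(k) = k.
Certificate R = B(k−1)f/C = k*(k + 2) gives s_k = -3*k/(k + 1).
s_(k+1) − s_k = -3/(k**2 + 3*k + 2) = t_k.
s_(n+1) = 3*(-n - 1)/(n + 2) and s_(0) = 0, so S(n) = 3*(-n - 1)/(n + 2).

S(n) = 3*(-n - 1)/(n + 2)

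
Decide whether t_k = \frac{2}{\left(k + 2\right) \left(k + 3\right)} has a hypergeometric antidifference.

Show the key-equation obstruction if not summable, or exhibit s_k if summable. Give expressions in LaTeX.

Yes. s_k = \frac{k}{k + 2}.

The ratio is (k + 2)/(k + 4).
Gosper form: A/B · C(k+1)/C(k) with A=k + 2, B=k + 4, C=1.
Need (k + 2)·f(k+1) − (k + 3)·f(k) = 1.
deg f ≤ 1 (via 1,1,0).
Match coefficients ⇒ f(k) = k/2.
R(k) = B(k−1)·f(k)/C(k) = k*(k + 3)/2; s_k = R·t_k = k/(k + 2).
Check: Δs_k = 2/(k**2 + 5*k + 6). ✓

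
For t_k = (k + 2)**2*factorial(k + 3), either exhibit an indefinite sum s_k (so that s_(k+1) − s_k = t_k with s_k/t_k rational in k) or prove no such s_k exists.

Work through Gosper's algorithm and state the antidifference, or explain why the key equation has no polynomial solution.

Compute t_(k+1)/t_k: get (k + 3)**2*(k + 4)/(k + 2)**2.
Take A(k)=k + 4, B(k)=1, C(k)=k**2 + 4*k + 4.
Set up (k + 4)·f(k+1) − (1)·f(k) − (k**2 + 4*k + 4) = 0.
From deg A=1, deg B=0, deg C=2: d=1.
Solving with deg f ≤ 1: f(k) = k.
Get s_k = R·t_k = k*factorial(k + 3) with R(k) = B(k−1)f(k)/C(k) = k/(k + 2)**2.
s_(k+1) − s_k = (k + 2)**2*factorial(k + 3) = t_k.

s_k = k*factorial(k + 3)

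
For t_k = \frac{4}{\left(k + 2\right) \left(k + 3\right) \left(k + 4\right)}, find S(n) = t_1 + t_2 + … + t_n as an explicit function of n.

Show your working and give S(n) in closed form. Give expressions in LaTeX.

S(n) = \frac{n \left(n + 7\right)}{6 \left(n^{2} + 7 n + 12\right)}

r(k) = (k + 2)/(k + 5) after simplifying.
A = k + 2, B = k + 5, C = 1.
Set up (k + 2)·f(k+1) − (k + 4)·f(k) − (1) = 0.
Degrees (1,1,0) ⇒ d ≤ 2.
Coefficient equations give f(k) = k*(k + 5)/12.
Then R = B(k−1)f/C = k*(k + 4)*(k + 5)/12, so s_k = R(k)·t_k = k*(k + 5)/(3*(k + 2)*(k + 3)).
Check: Δs_k = 4/(k**3 + 9*k**2 + 26*k + 24). ✓
Σ_(k=1)^n t_k = s_(n+1) − s_(1) = ((n**2 + 7*n + 6)/(3*(n**2 + 7*n + 12))) − (1/6), i.e. n*(n + 7)/(6*(n**2 + 7*n + 12)).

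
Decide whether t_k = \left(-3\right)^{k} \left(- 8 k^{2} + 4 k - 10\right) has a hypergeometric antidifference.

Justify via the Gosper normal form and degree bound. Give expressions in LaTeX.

Yes. s_k = 2 \left(-3\right)^{k} \left(k^{2} - 2 k + 2\right).

t_(k+1)/t_k = 3*(2*k - 4*(k + 1)**2 - 3)/(4*k**2 - 2*k + 5).
Gosper form: A/B · C(k+1)/C(k) with A=-3, B=1, C=k**2 - k/2 + 5/4.
Key eq: (-3)·f(k+1) = (1)·f(k) + (k**2 - k/2 + 5/4).
deg f ≤ 2 (via 0,0,2).
A polynomial solution: f(k) = -(k**2 - 2*k + 2)/4.
Then R = B(k−1)f/C = -(k**2 - 2*k + 2)/(4*k**2 - 2*k + 5), so s_k = R(k)·t_k = 2*(-3)**k*(k**2 - 2*k + 2).
Check: Δs_k = (-3)**k*(-8*k**2 + 4*k - 10). ✓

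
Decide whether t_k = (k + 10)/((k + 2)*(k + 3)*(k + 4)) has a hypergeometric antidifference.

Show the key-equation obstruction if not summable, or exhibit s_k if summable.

Ratio r(k) = (k + 2)*(k + 11)/((k + 5)*(k + 10)).
Take A(k)=k + 2, B(k)=k + 5, C(k)=k + 10.
Set up (k + 2)·f(k+1) − (k + 4)·f(k) − (k + 10) = 0.
Bound: deg f ≤ 2.
Match coefficients ⇒ f(k) = k*(k + 4).
Certificate R = B(k−1)f/C = k*(k + 4)**2/(k + 10) gives s_k = k*(k + 4)/((k + 2)*(k + 3)).
Check: Δs_k = (k + 10)/(k**3 + 9*k**2 + 26*k + 24). ✓

Yes. s_k = k*(k + 4)/((k + 2)*(k + 3)).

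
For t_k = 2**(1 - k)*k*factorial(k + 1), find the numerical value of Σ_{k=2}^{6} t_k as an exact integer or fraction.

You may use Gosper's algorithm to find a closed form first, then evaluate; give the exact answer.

Σ = 1254

Compute t_(k+1)/t_k: get (k + 1)*(k + 2)/(2*k).
Gosper form: A/B · C(k+1)/C(k) with A=k/2 + 1, B=1, C=k.
f must satisfy (k/2 + 1)·f(k+1) − (1)·f(k) = k.
deg f ≤ 0 (via 1,0,1).
Match coefficients ⇒ f(k) = 2.
Certificate R = B(k−1)f/C = 2/k gives s_k = 2**(2 - k)*factorial(k + 1).
Δs = 2**(1 - k)*k*factorial(k + 1), as required.
Sum = s_(7) − s_(2); s_(7) = 1260, s_(2) = 6 ⇒ 1254.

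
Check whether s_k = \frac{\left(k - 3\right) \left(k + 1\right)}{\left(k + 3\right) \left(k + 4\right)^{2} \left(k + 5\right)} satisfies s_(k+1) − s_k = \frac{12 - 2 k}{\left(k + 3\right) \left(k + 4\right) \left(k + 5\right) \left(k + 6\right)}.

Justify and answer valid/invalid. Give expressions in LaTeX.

Invalid: residual \frac{3 \left(3 k^{2} - k - 66\right)}{k^{6} + 27 k^{5} + 301 k^{4} + 1773 k^{3} + 5818 k^{2} + 10080 k + 7200} ≠ 0.

s_(k+1) = (k - 2)*(k + 2)/((k + 4)*(k + 5)**2*(k + 6))
s_(k+1) − s_k = (-(k - 3)*(k + 1)*(k + 5)*(k + 6) + (k - 2)*(k + 2)*(k + 3)*(k + 4))/((k + 3)*(k + 4)**2*(k + 5)**2*(k + 6))
(s_(k+1) − s_k) − t_k = 3*(3*k**2 - k - 66)/(k**6 + 27*k**5 + 301*k**4 + 1773*k**3 + 5818*k**2 + 10080*k + 7200)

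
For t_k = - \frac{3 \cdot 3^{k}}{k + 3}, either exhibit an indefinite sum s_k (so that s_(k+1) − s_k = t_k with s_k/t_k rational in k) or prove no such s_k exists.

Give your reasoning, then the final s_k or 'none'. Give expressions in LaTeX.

Compute t_(k+1)/t_k: get 3*(k + 3)/(k + 4).
So A=3*k + 9 and B=k + 4, with C=1.
Set up (3*k + 9)·f(k+1) − (k + 3)·f(k) − (1) = 0.
Bound: deg f ≤ -1.
deg f ≤ -1 is impossible — no certificate.

none (Gosper's algorithm certifies no s_k)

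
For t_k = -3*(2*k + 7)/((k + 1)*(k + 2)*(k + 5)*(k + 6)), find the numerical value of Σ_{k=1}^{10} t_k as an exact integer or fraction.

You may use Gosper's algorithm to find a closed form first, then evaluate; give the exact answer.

Σ = -15/64

Step 1: r(k) = (k + 1)*(k + 5)*(2*k + 9)/((k + 3)*(k + 7)*(2*k + 7)).
Take A(k)=k + 1, B(k)=k + 7, C(k)=k**3 + 21*k**2/2 + 73*k/2 + 42.
f must satisfy (k + 1)·f(k+1) − (k + 6)·f(k) = k**3 + 21*k**2/2 + 73*k/2 + 42.
deg f ≤ 5 (via 1,1,3).
Coefficient equations give f(k) = k*(k + 2)*(k + 3)*(k + 4)*(k + 6)/10.
So s_k = (B(k−1)f/C)·t_k = (k*(k + 2)*(k + 6)**2/(5*(2*k + 7)))·t_k = 3*k*(-k - 6)/(5*(k**2 + 6*k + 5)).
Δs = 3*(-2*k - 7)/(k**4 + 14*k**3 + 65*k**2 + 112*k + 60), as required.
Σ_(k=1)^(10) t_k = s_(11) − s_(1) = -187/320 − (-7/20) = -15/64.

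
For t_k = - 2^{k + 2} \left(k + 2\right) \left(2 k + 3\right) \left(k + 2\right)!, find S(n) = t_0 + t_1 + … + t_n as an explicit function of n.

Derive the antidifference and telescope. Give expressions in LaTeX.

S(n) = - 2^{n + 3} \left(n + 1\right) \left(n + 3\right)!

Step 1: r(k) = (k + 3)**2*(4*k + 10)/((k + 2)*(2*k + 3)).
Factor: A=2*k + 6; B=1; C=k**2 + 7*k/2 + 3.
Set up (2*k + 6)·f(k+1) − (1)·f(k) − (k**2 + 7*k/2 + 3) = 0.
deg f ≤ 1 (via 1,0,2).
Solve for f: f(k) = k/2 (degree 1 ≤ 1).
Certificate R = B(k−1)f/C = k/((k + 2)*(2*k + 3)) gives s_k = -2**(k + 2)*k*factorial(k + 2).
Δs = -2**(k + 2)*(k + 2)*(2*k + 3)*factorial(k + 2), as required.
Evaluate: s_(n+1) = -2**(n + 3)*(n + 1)*factorial(n + 3); subtract s_(0) = 0 ⇒ S(n) = -2**(n + 3)*(n + 1)*factorial(n + 3).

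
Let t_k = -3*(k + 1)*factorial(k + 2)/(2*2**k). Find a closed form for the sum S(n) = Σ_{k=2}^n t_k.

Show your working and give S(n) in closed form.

t_(k+1)/t_k = (k + 2)*(k + 3)/(2*(k + 1)).
Take A(k)=k/2 + 3/2, B(k)=1, C(k)=k + 1.
Solve (k/2 + 3/2)·f(k+1) − (1)·f(k) = k + 1.
d = 0 from the (1,0,1) case.
Solving with deg f ≤ 0: f(k) = 2.
Certificate R = B(k−1)f/C = 2/(k + 1) gives s_k = -3*factorial(k + 2)/2**k.
s_(k+1) − s_k = -3*(k + 1)*factorial(k + 2)/(2*2**k) = t_k.
Evaluate: s_(n+1) = -3*2**(-n - 1)*factorial(n + 3); subtract s_(2) = -18 ⇒ S(n) = 18 - 3*factorial(n + 3)/(2*2**n).

S(n) = 18 - 3*factorial(n + 3)/(2*2**n)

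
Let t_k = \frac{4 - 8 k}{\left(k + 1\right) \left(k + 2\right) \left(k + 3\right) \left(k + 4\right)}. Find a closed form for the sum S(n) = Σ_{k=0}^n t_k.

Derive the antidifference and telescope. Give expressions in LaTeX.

S(n) = \frac{4 \left(n + 1\right)}{n^{3} + 9 n^{2} + 26 n + 24}

t_(k+1)/t_k = (k + 1)*(2*k + 1)/((k + 5)*(2*k - 1)).
So A=k + 1 and B=k + 5, with C=k - 1/2.
Need (k + 1)·f(k+1) − (k + 4)·f(k) = k - 1/2.
Bound: deg f ≤ 3.
Solving with deg f ≤ 3: f(k) = -k/2.
R(k) = B(k−1)·f(k)/C(k) = -k*(k + 4)/(2*k - 1); s_k = R·t_k = 4*k/((k + 1)*(k + 2)*(k + 3)).
Δs = 4*(1 - 2*k)/(k**4 + 10*k**3 + 35*k**2 + 50*k + 24), as required.
s_(n+1) = 4*(n + 1)/(n**3 + 9*n**2 + 26*n + 24) and s_(0) = 0, so S(n) = 4*(n + 1)/(n**3 + 9*n**2 + 26*n + 24).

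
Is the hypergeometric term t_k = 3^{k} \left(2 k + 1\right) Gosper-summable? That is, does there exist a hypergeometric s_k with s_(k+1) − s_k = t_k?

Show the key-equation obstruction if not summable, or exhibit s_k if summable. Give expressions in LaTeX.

r(k) = 3*(2*k + 3)/(2*k + 1) after simplifying.
Normal form (A,B,C) = (3, 1, k + 1/2).
Key eq: (3)·f(k+1) = (1)·f(k) + (k + 1/2).
From deg A=0, deg B=0, deg C=1: d=1.
Solving with deg f ≤ 1: f(k) = (k - 1)/2.
Then R = B(k−1)f/C = (k - 1)/(2*k + 1), so s_k = R(k)·t_k = 3**k*(k - 1).
Δs = 3**k*(2*k + 1), as required.

Yes. s_k = 3^{k} \left(k - 1\right).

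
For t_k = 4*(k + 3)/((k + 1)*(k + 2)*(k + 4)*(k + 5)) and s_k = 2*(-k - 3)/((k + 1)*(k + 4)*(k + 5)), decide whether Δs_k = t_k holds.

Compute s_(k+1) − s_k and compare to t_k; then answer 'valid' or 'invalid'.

s_(k+1) = 2*(-k - 4)/((k + 2)*(k + 5)*(k + 6))
s_(k+1) − s_k = 4*(k**2 + 6*k + 10)/(k**5 + 18*k**4 + 121*k**3 + 372*k**2 + 508*k + 240)
(s_(k+1) − s_k) − t_k = 4*(-3*k - 8)/(k**5 + 18*k**4 + 121*k**3 + 372*k**2 + 508*k + 240)

Invalid: residual 4*(-3*k - 8)/(k**5 + 18*k**4 + 121*k**3 + 372*k**2 + 508*k + 240) ≠ 0.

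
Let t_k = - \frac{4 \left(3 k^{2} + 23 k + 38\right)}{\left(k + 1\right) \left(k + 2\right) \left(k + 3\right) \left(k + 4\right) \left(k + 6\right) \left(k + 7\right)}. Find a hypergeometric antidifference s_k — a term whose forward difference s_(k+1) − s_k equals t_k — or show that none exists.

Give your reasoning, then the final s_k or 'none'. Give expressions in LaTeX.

s_k = \frac{2 k \left(- k^{2} - 10 k - 27\right)}{9 \left(k^{3} + 10 k^{2} + 27 k + 18\right)}

Compute t_(k+1)/t_k: get (k + 1)*(k + 6)*(23*k + 3*(k + 1)**2 + 61)/((k + 5)*(k + 8)*(3*k**2 + 23*k + 38)).
So A=k + 1 and B=k + 8, with C=k**3 + 38*k**2/3 + 51*k + 190/3.
Solve (k + 1)·f(k+1) − (k + 7)·f(k) = k**3 + 38*k**2/3 + 51*k + 190/3.
Degrees (1,1,3) ⇒ d ≤ 6.
A polynomial solution: f(k) = k*(k + 2)*(k + 4)*(k + 5)*(k**2 + 10*k + 27)/54.
So s_k = (B(k−1)f/C)·t_k = (k*(k + 2)*(k + 4)*(k + 7)*(k**2 + 10*k + 27)/(18*(3*k**2 + 23*k + 38)))·t_k = 2*k*(-k**2 - 10*k - 27)/(9*(k**3 + 10*k**2 + 27*k + 18)).
Check: Δs_k = 4*(-3*k**2 - 23*k - 38)/(k**6 + 23*k**5 + 207*k**4 + 925*k**3 + 2144*k**2 + 2412*k + 1008). ✓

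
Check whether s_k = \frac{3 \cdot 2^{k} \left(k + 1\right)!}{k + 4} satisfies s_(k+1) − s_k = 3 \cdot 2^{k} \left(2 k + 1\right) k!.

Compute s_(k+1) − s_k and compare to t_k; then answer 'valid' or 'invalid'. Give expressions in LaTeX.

s_(k+1) = 6*2**k*factorial(k + 2)/(k + 5)
s_(k+1) − s_k = 3*2**k*(2*k**2 + 11*k + 11)*factorial(k + 1)/((k + 4)*(k + 5))
(s_(k+1) − s_k) − t_k = -9*2**k*(2*k**2 + 9*k + 3)*factorial(k)/((k + 4)*(k + 5))

Invalid: residual - \frac{9 \cdot 2^{k} \left(2 k^{2} + 9 k + 3\right) k!}{\left(k + 4\right) \left(k + 5\right)} ≠ 0.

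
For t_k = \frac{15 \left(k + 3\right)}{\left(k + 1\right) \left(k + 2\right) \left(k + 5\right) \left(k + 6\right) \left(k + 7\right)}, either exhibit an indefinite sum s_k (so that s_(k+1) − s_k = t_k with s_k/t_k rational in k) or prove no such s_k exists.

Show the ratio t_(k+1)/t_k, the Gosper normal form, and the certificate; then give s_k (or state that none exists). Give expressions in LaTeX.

s_k = \frac{k \left(k^{2} + 12 k + 41\right)}{6 \left(k^{3} + 12 k^{2} + 41 k + 30\right)}

Ratio r(k) = (k + 1)*(k + 4)*(k + 5)/((k + 3)**2*(k + 8)).
A = k + 1, B = k + 8, C = k**3 + 10*k**2 + 33*k + 36.
Solve (k + 1)·f(k+1) − (k + 7)·f(k) = k**3 + 10*k**2 + 33*k + 36.
From deg A=1, deg B=1, deg C=3: d=6.
Match coefficients ⇒ f(k) = k*(k + 2)*(k + 3)*(k + 4)*(k**2 + 12*k + 41)/90.
So s_k = (B(k−1)f/C)·t_k = (k*(k + 2)*(k + 7)*(k**2 + 12*k + 41)/(90*(k + 3)))·t_k = k*(k**2 + 12*k + 41)/(6*(k**3 + 12*k**2 + 41*k + 30)).
Check: Δs_k = 15*(k + 3)/(k**5 + 21*k**4 + 163*k**3 + 567*k**2 + 844*k + 420). ✓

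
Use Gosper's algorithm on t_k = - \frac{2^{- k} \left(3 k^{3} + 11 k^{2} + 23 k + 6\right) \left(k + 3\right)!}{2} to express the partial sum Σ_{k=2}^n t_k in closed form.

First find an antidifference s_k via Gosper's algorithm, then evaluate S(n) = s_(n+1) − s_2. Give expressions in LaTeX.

S(n) = \frac{2^{- n} \left(540 \cdot 2^{n} - 3 n^{6} n! - 35 n^{5} n! - 156 n^{4} n! - 335 n^{3} n! - 357 n^{2} n! - 170 n n! - 24 n!\right)}{2}

The ratio is (3*k**4 + 32*k**3 + 134*k**2 + 259*k + 172)/(2*(3*k**3 + 11*k**2 + 23*k + 6)).
Factor: A=k/2 + 2; B=1; C=k**3 + 11*k**2/3 + 23*k/3 + 2.
Solve (k/2 + 2)·f(k+1) − (1)·f(k) = k**3 + 11*k**2/3 + 23*k/3 + 2.
Degrees (1,0,3) ⇒ d ≤ 2.
Coefficient equations give f(k) = 2*(3*k**2 - k - 1)/3.
Certificate R = B(k−1)f/C = 2*(3*k**2 - k - 1)/(3*k**3 + 11*k**2 + 23*k + 6) gives s_k = (-3*k**2 + k + 1)*factorial(k + 3)/2**k.
Δs = -(3*k**3 + 11*k**2 + 23*k + 6)*factorial(k + 3)/(2*2**k), as required.
s_(n+1) = -2**(-n - 1)*(3*n**2 + 5*n + 1)*factorial(n + 4) and s_(2) = -270, so S(n) = (540*2**n - 3*n**6*factorial(n) - 35*n**5*factorial(n) - 156*n**4*factorial(n) - 335*n**3*factorial(n) - 357*n**2*factorial(n) - 170*n*factorial(n) - 24*factorial(n))/(2*2**n).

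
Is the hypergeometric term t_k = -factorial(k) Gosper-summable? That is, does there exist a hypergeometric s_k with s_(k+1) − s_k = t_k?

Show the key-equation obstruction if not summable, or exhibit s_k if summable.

No. Not Gosper-summable.

Step 1: r(k) = k + 1.
A = k + 1, B = 1, C = 1.
Need (k + 1)·f(k+1) − (1)·f(k) = 1.
d = -1 from the (1,0,0) case.
deg f ≤ -1 is impossible — no certificate.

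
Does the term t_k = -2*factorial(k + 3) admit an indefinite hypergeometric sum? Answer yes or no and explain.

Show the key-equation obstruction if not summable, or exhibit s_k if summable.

No — key equation has no polynomial f.

Ratio r(k) = k + 4.
Take A(k)=k + 4, B(k)=1, C(k)=1.
Set up (k + 4)·f(k+1) − (1)·f(k) − (1) = 0.
Degrees (1,0,0) ⇒ d ≤ -1.
Negative degree bound (-1): no f exists, t_k not Gosper-summable.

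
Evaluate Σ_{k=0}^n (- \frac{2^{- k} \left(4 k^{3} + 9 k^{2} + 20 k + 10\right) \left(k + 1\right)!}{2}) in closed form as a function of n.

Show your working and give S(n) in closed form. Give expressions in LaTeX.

S(n) = - 2^{- n - 1} \left(2^{n + 1} + 4 n^{4} n! + 21 n^{3} n! + 39 n^{2} n! + 30 n n! + 8 n!\right)

r(k) = (4*k**4 + 29*k**3 + 92*k**2 + 143*k + 86)/(2*(4*k**3 + 9*k**2 + 20*k + 10)) after simplifying.
A = k/2 + 1, B = 1, C = k**3 + 9*k**2/4 + 5*k + 5/2.
Solve (k/2 + 1)·f(k+1) − (1)·f(k) = k**3 + 9*k**2/4 + 5*k + 5/2.
Degrees (1,0,3) ⇒ d ≤ 2.
Coefficient equations give f(k) = (4*k**2 + k - 1)/2.
R(k) = B(k−1)·f(k)/C(k) = 2*(4*k**2 + k - 1)/(4*k**3 + 9*k**2 + 20*k + 10); s_k = R·t_k = -(4*k**2 + k - 1)*factorial(k + 1)/2**k.
s_(k+1) − s_k = -(4*k**3 + 9*k**2 + 20*k + 10)*factorial(k + 1)/(2*2**k) = t_k.
Telescope: S(n) = s_(n+1) − s_(0) = -2**(-n - 1)*(4*n**2 + 9*n + 4)*factorial(n + 2) − (1) = -2**(-n - 1)*(2**(n + 1) + 4*n**4*factorial(n) + 21*n**3*factorial(n) + 39*n**2*factorial(n) + 30*n*factorial(n) + 8*factorial(n)).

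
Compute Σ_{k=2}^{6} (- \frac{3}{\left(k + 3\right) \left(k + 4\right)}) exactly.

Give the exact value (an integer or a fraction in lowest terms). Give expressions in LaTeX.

Σ = -3/10

Ratio r(k) = (k + 3)/(k + 5).
A = k + 3, B = k + 5, C = 1.
Need (k + 3)·f(k+1) − (k + 4)·f(k) = 1.
Bound: deg f ≤ 1.
Match coefficients ⇒ f(k) = k/3.
Certificate R = B(k−1)f/C = k*(k + 4)/3 gives s_k = -k/(k + 3).
Verify: -3/(k**2 + 7*k + 12) matches t_k.
Evaluate s at k=7 and k=2: -7/10 and -2/5; difference -3/10.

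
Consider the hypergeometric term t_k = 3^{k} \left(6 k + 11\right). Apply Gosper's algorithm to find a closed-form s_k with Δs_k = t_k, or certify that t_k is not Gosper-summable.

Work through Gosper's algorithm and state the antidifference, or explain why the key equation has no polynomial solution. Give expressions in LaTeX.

The ratio is 3*(6*k + 17)/(6*k + 11).
Normal form (A,B,C) = (3, 1, k + 11/6).
Key eq: (3)·f(k+1) = (1)·f(k) + (k + 11/6).
From deg A=0, deg B=0, deg C=1: d=1.
Match coefficients ⇒ f(k) = (3*k + 1)/6.
Certificate R = B(k−1)f/C = (3*k + 1)/(6*k + 11) gives s_k = 3**k*(3*k + 1).
Verify: 3**k*(6*k + 11) matches t_k.

s_k = 3^{k} \left(3 k + 1\right)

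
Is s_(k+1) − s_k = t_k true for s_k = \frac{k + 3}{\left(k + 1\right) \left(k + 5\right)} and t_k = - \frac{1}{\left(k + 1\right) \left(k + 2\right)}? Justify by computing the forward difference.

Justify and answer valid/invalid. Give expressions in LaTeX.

s_(k+1) = (k + 4)/((k + 2)*(k + 6))
s_(k+1) − s_k = (-k**2 - 7*k - 16)/(k**4 + 14*k**3 + 65*k**2 + 112*k + 60)
(s_(k+1) − s_k) − t_k = 2*(2*k + 7)/(k**4 + 14*k**3 + 65*k**2 + 112*k + 60)

Invalid: residual \frac{2 \left(2 k + 7\right)}{k^{4} + 14 k^{3} + 65 k^{2} + 112 k + 60} ≠ 0.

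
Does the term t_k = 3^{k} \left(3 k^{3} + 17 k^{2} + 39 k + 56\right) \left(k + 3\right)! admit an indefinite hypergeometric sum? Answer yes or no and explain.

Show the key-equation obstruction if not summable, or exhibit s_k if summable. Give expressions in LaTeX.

Yes. s_k = 3^{k} \left(k^{2} + 4\right) \left(k + 3\right)!.

t_(k+1)/t_k = 3*(3*k**4 + 38*k**3 + 186*k**2 + 443*k + 460)/(3*k**3 + 17*k**2 + 39*k + 56).
Take A(k)=3*k + 12, B(k)=1, C(k)=k**3 + 17*k**2/3 + 13*k + 56/3.
Set up (3*k + 12)·f(k+1) − (1)·f(k) − (k**3 + 17*k**2/3 + 13*k + 56/3) = 0.
Degrees (1,0,3) ⇒ d ≤ 2.
Coefficient equations give f(k) = (k**2 + 4)/3.
So s_k = (B(k−1)f/C)·t_k = ((k**2 + 4)/(3*k**3 + 17*k**2 + 39*k + 56))·t_k = 3**k*(k**2 + 4)*factorial(k + 3).
Verify: 3**k*(3*k**3 + 17*k**2 + 39*k + 56)*factorial(k + 3) matches t_k.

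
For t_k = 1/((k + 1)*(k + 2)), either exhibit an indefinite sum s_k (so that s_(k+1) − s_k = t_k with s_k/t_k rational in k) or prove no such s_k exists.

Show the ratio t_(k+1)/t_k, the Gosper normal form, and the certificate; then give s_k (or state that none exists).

s_k = k/(k + 1)

t_(k+1)/t_k = (k + 1)/(k + 3).
Take A(k)=k + 1, B(k)=k + 3, C(k)=1.
Solve (k + 1)·f(k+1) − (k + 2)·f(k) = 1.
Degrees (1,1,0) ⇒ d ≤ 1.
A polynomial solution: f(k) = k.
Then R = B(k−1)f/C = k*(k + 2), so s_k = R(k)·t_k = k/(k + 1).
s_(k+1) − s_k = 1/(k**2 + 3*k + 2) = t_k.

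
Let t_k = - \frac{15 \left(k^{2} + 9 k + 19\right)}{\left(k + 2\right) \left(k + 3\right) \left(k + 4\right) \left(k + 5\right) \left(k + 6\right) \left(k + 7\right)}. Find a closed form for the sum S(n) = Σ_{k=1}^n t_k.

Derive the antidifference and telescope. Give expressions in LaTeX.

Compute t_(k+1)/t_k: get (k + 2)*(9*k + (k + 1)**2 + 28)/((k + 8)*(k**2 + 9*k + 19)).
A = k + 2, B = k + 8, C = k**2 + 9*k + 19.
f must satisfy (k + 2)·f(k+1) − (k + 7)·f(k) = k**2 + 9*k + 19.
Degrees (1,1,2) ⇒ d ≤ 5.
Match coefficients ⇒ f(k) = k*(k + 3)*(k + 5)*(k**2 + 12*k + 44)/144.
R(k) = B(k−1)·f(k)/C(k) = k*(k + 3)*(k + 5)*(k + 7)*(k**2 + 12*k + 44)/(144*(k**2 + 9*k + 19)); s_k = R·t_k = 5*k*(-k**2 - 12*k - 44)/(48*(k**3 + 12*k**2 + 44*k + 48)).
s_(k+1) − s_k = 15*(-k**2 - 9*k - 19)/(k**6 + 27*k**5 + 295*k**4 + 1665*k**3 + 5104*k**2 + 8028*k + 5040) = t_k.
s_(n+1) = 5*(-n**3 - 15*n**2 - 71*n - 57)/(48*(n**3 + 15*n**2 + 71*n + 105)) and s_(1) = -19/336, so S(n) = n*(-n**2 - 15*n - 71)/(21*(n**3 + 15*n**2 + 71*n + 105)).

S(n) = \frac{n \left(- n^{2} - 15 n - 71\right)}{21 \left(n^{3} + 15 n^{2} + 71 n + 105\right)}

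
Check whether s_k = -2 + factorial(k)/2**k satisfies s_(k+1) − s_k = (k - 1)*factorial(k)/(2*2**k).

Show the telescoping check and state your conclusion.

s_(k+1) = (-4*2**k + k*factorial(k) + factorial(k))/(2*2**k)
s_(k+1) − s_k = (k - 1)*factorial(k)/(2*2**k)
(s_(k+1) − s_k) − t_k = 0

Valid: the claim telescopes to t_k.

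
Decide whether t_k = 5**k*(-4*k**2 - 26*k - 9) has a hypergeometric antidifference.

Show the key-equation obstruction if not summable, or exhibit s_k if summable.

Yes. s_k = 5**k*(-k**2 - 4*k + 4).

Step 1: r(k) = 5*(4*k**2 + 34*k + 39)/(4*k**2 + 26*k + 9).
So A=5 and B=1, with C=k**2 + 13*k/2 + 9/4.
Set up (5)·f(k+1) − (1)·f(k) − (k**2 + 13*k/2 + 9/4) = 0.
Bound: deg f ≤ 2.
Match coefficients ⇒ f(k) = (k**2 + 4*k - 4)/4.
R(k) = B(k−1)·f(k)/C(k) = (k**2 + 4*k - 4)/(4*k**2 + 26*k + 9); s_k = R·t_k = 5**k*(-k**2 - 4*k + 4).
Verify: 5**k*(-4*k**2 - 26*k - 9) matches t_k.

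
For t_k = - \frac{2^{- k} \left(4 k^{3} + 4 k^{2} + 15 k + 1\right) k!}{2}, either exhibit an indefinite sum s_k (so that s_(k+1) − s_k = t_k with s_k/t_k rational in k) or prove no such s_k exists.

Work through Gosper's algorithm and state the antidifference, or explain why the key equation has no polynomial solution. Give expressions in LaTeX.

Ratio r(k) = (4*k**4 + 20*k**3 + 51*k**2 + 59*k + 24)/(2*(4*k**3 + 4*k**2 + 15*k + 1)).
Factor: A=k/2 + 1/2; B=1; C=k**3 + k**2 + 15*k/4 + 1/4.
Set up (k/2 + 1/2)·f(k+1) − (1)·f(k) − (k**3 + k**2 + 15*k/4 + 1/4) = 0.
Degrees (1,0,3) ⇒ d ≤ 2.
A polynomial solution: f(k) = (4*k**2 + 3)/2.
Get s_k = R·t_k = -(4*k**2 + 3)*factorial(k)/2**k with R(k) = B(k−1)f(k)/C(k) = 2*(4*k**2 + 3)/(4*k**3 + 4*k**2 + 15*k + 1).
s_(k+1) − s_k = -(4*k**3 + 4*k**2 + 15*k + 1)*factorial(k)/(2*2**k) = t_k.

s_k = - 2^{- k} \left(4 k^{2} + 3\right) k!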